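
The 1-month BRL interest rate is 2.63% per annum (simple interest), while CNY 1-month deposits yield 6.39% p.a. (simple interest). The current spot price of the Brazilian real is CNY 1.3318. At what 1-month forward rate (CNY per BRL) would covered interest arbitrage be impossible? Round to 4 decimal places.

T = 1/12 years.
CNY growth factor: 1 + 0.0639×1/12 = 1.005325.
Growth of 1 BRL over T: 1 + 0.0263×1/12 = 1.0021917.
CIP: F = S · (grow CNY)/(grow BRL) = 1.3318 × 1.005325/1.0021917 = 1.335964 CNY per BRL.

1.3360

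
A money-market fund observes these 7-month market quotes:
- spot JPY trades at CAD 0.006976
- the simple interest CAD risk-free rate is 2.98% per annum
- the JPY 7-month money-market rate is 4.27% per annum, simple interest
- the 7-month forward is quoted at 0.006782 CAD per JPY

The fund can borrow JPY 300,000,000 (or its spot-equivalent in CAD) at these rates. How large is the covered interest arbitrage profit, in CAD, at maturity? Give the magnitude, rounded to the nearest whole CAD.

T = 7/12 years.
Route A — deposit JPY, sell forward: 300,000,000 × 1.024908333 × 0.006782 = CAD 2,085,278.49.
Route B — convert at spot, deposit CAD: 300,000,000 × 0.006976 × 1.017383333 = CAD 2,129,179.84.
The quoted forward undervalues JPY, so borrow JPY, convert to CAD at spot, deposit the CAD at 2.98%, and buy JPY forward at 0.006782 to cover the loan.
Profit = 2,129,179.84 − 2,085,278.49 = CAD 43,901.

CAD 43,901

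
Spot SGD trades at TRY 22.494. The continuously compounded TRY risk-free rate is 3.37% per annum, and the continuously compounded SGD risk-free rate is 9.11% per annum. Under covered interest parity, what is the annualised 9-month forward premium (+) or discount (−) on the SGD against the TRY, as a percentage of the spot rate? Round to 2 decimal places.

T = 9/12 years.
No-arbitrage forward: 22.494 × 1.0255971 / 1.0707132 = 21.546182 TRY/SGD.
(F − S)/S ÷ T = (21.546182 − 22.494)/22.494/(9/12) = -0.056182 → -5.62%.

-5.62%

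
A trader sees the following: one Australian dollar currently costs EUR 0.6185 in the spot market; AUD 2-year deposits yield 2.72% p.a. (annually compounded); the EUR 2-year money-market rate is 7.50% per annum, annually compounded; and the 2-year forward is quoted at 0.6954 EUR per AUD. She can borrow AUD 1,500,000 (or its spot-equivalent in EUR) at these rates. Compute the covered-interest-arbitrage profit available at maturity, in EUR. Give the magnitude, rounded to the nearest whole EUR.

EUR 28,485

T = 2 years.
Route A — deposit AUD, sell forward: 1,500,000 × 1.05513984 × 0.6954 = EUR 1,100,616.37.
Route B — convert at spot, deposit EUR: 1,500,000 × 0.6185 × 1.155625 = EUR 1,072,131.09.
The quoted forward overvalues AUD, so borrow EUR, buy AUD at spot, deposit the AUD at 2.72%, and sell the proceeds forward at 0.6954.
Arbitrage profit = |1,100,616.37 − 1,072,131.09| = EUR 28,485.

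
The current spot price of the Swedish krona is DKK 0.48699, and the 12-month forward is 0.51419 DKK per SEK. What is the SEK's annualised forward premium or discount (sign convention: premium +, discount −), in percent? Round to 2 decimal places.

+5.59%

T = 1 year.
SEK trades forward at +5.58533% vs spot over the period.
×(1/T) gives 5.59% p.a.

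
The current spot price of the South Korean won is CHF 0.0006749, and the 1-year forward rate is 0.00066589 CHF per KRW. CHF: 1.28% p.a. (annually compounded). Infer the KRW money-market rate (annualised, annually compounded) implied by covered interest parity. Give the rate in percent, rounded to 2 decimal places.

T = 1 year.
CIP gives F = S · g_CHF/g_KRW, so g_CHF/g_KRW = 0.00066589/0.0006749 = 0.9866499.
CHF growth factor: (1 + 0.0128)^1 = 1.012800.
So the KRW growth factor = 1.0265039.
Annualise: 1.0265039^(1/1) − 1 = 0.026504 = 2.65%.

2.65%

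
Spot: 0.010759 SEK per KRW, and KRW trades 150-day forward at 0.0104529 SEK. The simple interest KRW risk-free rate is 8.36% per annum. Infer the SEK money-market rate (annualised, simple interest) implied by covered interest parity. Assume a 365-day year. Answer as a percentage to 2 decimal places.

T = 150/365 years.
F/S = 0.0104529/0.010759 = 0.9715494 = (growth of SEK) / (growth of KRW).
The KRW side grows by 1 + 0.0836×150/365 = 1.0343562.
That pins the SEK growth at 1.0049281.
r = (1.0049281 − 1)/(150/365) = 0.011992 → 1.20%.

1.20%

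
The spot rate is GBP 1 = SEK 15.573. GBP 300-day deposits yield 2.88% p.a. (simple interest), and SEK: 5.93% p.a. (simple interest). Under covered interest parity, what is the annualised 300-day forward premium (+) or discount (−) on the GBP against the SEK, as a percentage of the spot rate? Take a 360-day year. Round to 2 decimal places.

T = 300/360 years.
CIP forward (SEK per GBP) = 15.573 × 1.0494167/1.024000 = 15.959537.
(F − S)/S ÷ T = (15.959537 − 15.573)/15.573/(300/360) = 0.029785 → 2.98%.

+2.98%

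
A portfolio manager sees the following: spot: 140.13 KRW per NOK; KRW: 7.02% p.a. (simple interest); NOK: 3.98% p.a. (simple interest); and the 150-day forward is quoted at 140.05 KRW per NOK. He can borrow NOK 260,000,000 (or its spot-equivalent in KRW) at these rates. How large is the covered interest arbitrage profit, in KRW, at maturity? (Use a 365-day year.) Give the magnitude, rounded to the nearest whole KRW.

KRW 476,313,162

T = 150/365 years.
Invest the NOK and cover forward: 260,000,000 × 1.016356164384 × 140.05 = KRW 37,008,577,013.71.
Convert at spot and invest in KRW: 260,000,000 × 140.13 × 1.028849315068 = KRW 37,484,890,175.32.
The quoted forward undervalues NOK, so borrow NOK, convert to KRW at spot, deposit the KRW at 7.02%, and buy NOK forward at 140.05 to cover the loan.
The gap between the two covered legs is KRW 476,313,162.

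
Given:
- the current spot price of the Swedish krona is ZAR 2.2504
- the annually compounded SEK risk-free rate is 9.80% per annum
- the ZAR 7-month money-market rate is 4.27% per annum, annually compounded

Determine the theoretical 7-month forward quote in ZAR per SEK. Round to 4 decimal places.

2.1836

T = 7/12 years.
ZAR growth factor: (1 + 0.0427)^(7/12) = 1.0246911.
SEK accumulates by (1 + 0.0980)^(7/12) = 1.0560505.
CIP: F = S · (grow ZAR)/(grow SEK) = 2.2504 × 1.0246911/1.0560505 = 2.183574 ZAR per SEK.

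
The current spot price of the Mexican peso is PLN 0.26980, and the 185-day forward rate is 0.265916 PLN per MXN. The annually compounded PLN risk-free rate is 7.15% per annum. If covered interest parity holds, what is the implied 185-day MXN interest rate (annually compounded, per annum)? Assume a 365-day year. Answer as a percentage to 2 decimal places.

T = 185/365 years.
CIP gives F = S · g_PLN/g_MXN, so g_PLN/g_MXN = 0.265916/0.2698 = 0.9856042.
The PLN side grows by (1 + 0.0715)^(185/365) = 1.0356226.
That pins the MXN growth at 1.050749.
Annualise: 1.050749^(365/185) − 1 = 0.102597 = 10.26%.

10.26%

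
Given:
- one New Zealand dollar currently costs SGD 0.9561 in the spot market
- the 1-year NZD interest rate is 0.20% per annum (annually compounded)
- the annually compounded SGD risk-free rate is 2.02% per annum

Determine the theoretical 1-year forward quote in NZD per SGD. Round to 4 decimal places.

1.0273

T = 1 year.
Growth of 1 SGD over T: (1 + 0.0202)^1 = 1.020200.
NZD accumulates by (1 + 0.0020)^1 = 1.002000.
CIP: F = S · (grow SGD)/(grow NZD) = 0.9561 × 1.020200/1.002000 = 0.9734663 SGD per NZD.
Quoted the other way: 1/0.9734663 = 1.0273 NZD per SGD.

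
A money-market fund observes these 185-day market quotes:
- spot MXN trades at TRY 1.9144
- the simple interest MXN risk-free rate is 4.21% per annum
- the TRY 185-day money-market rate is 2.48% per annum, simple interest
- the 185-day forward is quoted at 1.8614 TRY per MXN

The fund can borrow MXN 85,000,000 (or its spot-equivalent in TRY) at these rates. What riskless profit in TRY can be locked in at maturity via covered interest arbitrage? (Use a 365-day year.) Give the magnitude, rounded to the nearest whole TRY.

TRY 3,174,285

T = 185/365 years.
Keep in MXN, deliver into the forward: 85,000,000·1.02133835616·1.8614 = TRY 161,595,133.37.
Swap to TRY now, deposit: 85,000,000·1.9144·1.01256986301 = TRY 164,769,418.39.
The quoted forward undervalues MXN, so borrow MXN, convert to TRY at spot, deposit the TRY at 2.48%, and buy MXN forward at 1.8614 to cover the loan.
Arbitrage profit = |161,595,133.37 − 164,769,418.39| = TRY 3,174,285.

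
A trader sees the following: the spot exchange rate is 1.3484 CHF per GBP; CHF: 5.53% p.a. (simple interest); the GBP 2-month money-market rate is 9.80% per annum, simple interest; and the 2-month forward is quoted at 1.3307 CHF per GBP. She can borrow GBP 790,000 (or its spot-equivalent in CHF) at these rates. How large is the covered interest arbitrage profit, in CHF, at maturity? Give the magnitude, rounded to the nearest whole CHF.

CHF 6,630

T = 2/12 years.
Route A — deposit GBP, sell forward: 790,000 × 1.016333333 × 1.3307 = CHF 1,068,423.47.
Route B — convert at spot, deposit CHF: 790,000 × 1.3484 × 1.009216667 = CHF 1,075,053.93.
The quoted forward undervalues GBP, so borrow GBP, convert to CHF at spot, deposit the CHF at 5.53%, and buy GBP forward at 1.3307 to cover the loan.
Arbitrage profit = |1,068,423.47 − 1,075,053.93| = CHF 6,630.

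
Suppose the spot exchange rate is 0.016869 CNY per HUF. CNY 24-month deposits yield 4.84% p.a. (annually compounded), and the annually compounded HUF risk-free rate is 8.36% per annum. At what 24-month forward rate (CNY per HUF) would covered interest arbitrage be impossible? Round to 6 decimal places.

T = 2 years.
Growth of 1 CNY over T: (1 + 0.0484)^2 = 1.0991426.
Growth of 1 HUF over T: (1 + 0.0836)^2 = 1.174189.
Forward (CNY per HUF) = 0.016869 × 1.0991426 / 1.174189 = 0.01579085.

0.015791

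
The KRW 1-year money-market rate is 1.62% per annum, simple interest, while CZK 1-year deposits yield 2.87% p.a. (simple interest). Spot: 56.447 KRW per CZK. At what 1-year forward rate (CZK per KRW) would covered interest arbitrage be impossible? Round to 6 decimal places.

0.017934

T = 1 year.
KRW growth factor: 1 + 0.0162×1 = 1.016200.
CZK growth factor: 1 + 0.0287×1 = 1.028700.
CIP: F = S · (grow KRW)/(grow CZK) = 56.447 × 1.016200/1.028700 = 55.76110 KRW per CZK.
Invert for CZK per KRW: 1 / 55.76110 = 0.017934.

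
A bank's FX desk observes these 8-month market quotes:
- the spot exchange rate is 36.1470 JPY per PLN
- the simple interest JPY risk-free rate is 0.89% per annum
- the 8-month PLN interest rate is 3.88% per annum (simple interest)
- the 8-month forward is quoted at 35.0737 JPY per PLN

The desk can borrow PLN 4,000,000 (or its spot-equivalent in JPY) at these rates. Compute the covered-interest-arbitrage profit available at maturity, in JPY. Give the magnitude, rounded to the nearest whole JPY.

T = 8/12 years.
Keep in PLN, deliver into the forward: 4,000,000·1.02586666667·35.0737 = JPY 143,923,758.83.
Swap to JPY now, deposit: 4,000,000·36.1470·1.00593333333 = JPY 145,445,888.80.
The quoted forward undervalues PLN, so borrow PLN, convert to JPY at spot, deposit the JPY at 0.89%, and buy PLN forward at 35.0737 to cover the loan.
Profit = 145,445,888.80 − 143,923,758.83 = JPY 1,522,130.

JPY 1,522,130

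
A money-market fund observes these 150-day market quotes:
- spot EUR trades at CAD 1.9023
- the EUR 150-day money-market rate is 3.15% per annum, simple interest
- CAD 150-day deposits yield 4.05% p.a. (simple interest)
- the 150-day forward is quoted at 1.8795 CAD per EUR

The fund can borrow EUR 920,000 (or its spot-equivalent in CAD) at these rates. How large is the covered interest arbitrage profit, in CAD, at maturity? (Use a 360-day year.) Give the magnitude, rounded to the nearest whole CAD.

CAD 27,814

T = 150/360 years.
Route A — deposit EUR, sell forward: 920,000 × 1.013125 × 1.8795 = CAD 1,751,834.96.
Route B — convert at spot, deposit CAD: 920,000 × 1.9023 × 1.016875 = CAD 1,779,649.21.
The quoted forward undervalues EUR, so borrow EUR, convert to CAD at spot, deposit the CAD at 4.05%, and buy EUR forward at 1.8795 to cover the loan.
Arbitrage profit = |1,751,834.96 − 1,779,649.21| = CAD 27,814.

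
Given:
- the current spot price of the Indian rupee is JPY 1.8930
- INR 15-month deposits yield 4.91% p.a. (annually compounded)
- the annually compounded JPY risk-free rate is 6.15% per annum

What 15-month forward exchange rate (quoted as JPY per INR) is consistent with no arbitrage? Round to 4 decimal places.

1.9210

T = 15/12 years.
JPY accumulates by (1 + 0.0615)^(15/12) = 1.0774571.
INR growth factor: (1 + 0.0491)^(15/12) = 1.0617472.
CIP: F = S · (grow JPY)/(grow INR) = 1.893 × 1.0774571/1.0617472 = 1.921009 JPY per INR.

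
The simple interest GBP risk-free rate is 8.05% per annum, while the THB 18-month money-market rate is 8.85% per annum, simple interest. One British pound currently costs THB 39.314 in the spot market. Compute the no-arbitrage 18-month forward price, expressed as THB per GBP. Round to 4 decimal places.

39.7349

T = 18/12 years.
THB growth factor: 1 + 0.0885×18/12 = 1.132750.
Growth of 1 GBP over T: 1 + 0.0805×18/12 = 1.120750.
Forward (THB per GBP) = 39.314 × 1.132750 / 1.120750 = 39.734940.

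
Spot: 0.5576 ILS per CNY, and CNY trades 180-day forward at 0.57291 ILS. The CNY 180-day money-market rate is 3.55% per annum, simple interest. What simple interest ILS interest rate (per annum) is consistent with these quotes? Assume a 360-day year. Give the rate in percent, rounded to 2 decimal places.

T = 180/360 years.
F/S = 0.57291/0.5576 = 1.0274570 = (growth of ILS) / (growth of CNY).
CNY growth factor: 1 + 0.0355×180/360 = 1.017750.
So the ILS growth factor = 1.0456944.
(1.0456944 − 1)/T = 0.091389, i.e. 9.14%.

9.14%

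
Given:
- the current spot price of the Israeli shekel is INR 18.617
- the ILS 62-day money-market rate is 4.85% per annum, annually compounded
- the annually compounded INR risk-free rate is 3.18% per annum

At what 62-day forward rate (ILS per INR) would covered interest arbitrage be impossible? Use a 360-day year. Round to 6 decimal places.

T = 62/360 years.
Growth of 1 INR over T: (1 + 0.0318)^(62/360) = 1.005406.
ILS accumulates by (1 + 0.0485)^(62/360) = 1.0081899.
So F = 18.617 × 1.005406 / 1.0081899 = 18.56559 (INR/ILS).
Quoted the other way: 1/18.56559 = 0.053863 ILS per INR.

0.053863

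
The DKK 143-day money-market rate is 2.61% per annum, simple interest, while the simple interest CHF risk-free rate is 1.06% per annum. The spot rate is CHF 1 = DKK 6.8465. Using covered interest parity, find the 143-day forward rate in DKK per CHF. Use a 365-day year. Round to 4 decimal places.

6.8879

T = 143/365 years.
DKK growth factor: 1 + 0.0261×143/365 = 1.0102255.
CHF accumulates by 1 + 0.0106×143/365 = 1.0041529.
So F = 6.8465 × 1.0102255 / 1.0041529 = 6.887904 (DKK/CHF).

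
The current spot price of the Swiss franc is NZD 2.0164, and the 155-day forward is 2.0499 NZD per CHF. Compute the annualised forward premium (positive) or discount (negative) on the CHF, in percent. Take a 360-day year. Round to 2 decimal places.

T = 155/360 years.
(F − S)/S = (2.0499 − 2.0164)/2.0164 = 0.0166138.
Per annum: 0.0166138 / (155/360) = 0.038587 = 3.86%.

+3.86%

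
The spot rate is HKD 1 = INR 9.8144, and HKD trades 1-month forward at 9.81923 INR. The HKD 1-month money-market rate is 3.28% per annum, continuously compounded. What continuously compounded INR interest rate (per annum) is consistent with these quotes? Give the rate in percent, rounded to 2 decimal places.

T = 1/12 years.
By CIP, F/S equals the INR-to-HKD growth ratio: 9.81923/9.8144 = 1.0004921.
The HKD side grows by e^(0.0328×1/12) = 1.0027371.
Hence g_INR = 1.0032305.
Take logs: ln 1.0032305 / (1/12) = 0.038704, so 3.87%.

3.87%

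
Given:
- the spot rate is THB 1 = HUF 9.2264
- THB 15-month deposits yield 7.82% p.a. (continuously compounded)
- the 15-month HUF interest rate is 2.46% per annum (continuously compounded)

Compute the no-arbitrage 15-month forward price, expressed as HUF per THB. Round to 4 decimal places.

8.6285

T = 15/12 years.
Growth of 1 HUF over T: e^(0.0246×15/12) = 1.0312277.
THB growth factor: e^(0.0782×15/12) = 1.1026871.
So F = 9.2264 × 1.0312277 / 1.1026871 = 8.628485 (HUF/THB).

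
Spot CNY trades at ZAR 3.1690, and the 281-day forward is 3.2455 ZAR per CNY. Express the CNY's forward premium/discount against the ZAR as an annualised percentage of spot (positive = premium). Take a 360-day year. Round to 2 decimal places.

+3.09%

T = 281/360 years.
(F − S)/S = (3.2455 − 3.169)/3.169 = 0.0241401.
Per annum: 0.0241401 / (281/360) = 0.030927 = 3.09%.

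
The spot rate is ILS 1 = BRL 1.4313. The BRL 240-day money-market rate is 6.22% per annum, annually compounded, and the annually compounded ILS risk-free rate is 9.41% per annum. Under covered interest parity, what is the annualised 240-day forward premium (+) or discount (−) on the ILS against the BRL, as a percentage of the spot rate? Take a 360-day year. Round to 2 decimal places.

T = 240/360 years.
No-arbitrage forward: 1.4313 × 1.0410483 / 1.0617885 = 1.4033420 BRL/ILS.
Annualised premium = (F − S)/S × (1/T) = (1.4033420 − 1.4313)/1.4313 ÷ (240/360) = -2.93%.

-2.93%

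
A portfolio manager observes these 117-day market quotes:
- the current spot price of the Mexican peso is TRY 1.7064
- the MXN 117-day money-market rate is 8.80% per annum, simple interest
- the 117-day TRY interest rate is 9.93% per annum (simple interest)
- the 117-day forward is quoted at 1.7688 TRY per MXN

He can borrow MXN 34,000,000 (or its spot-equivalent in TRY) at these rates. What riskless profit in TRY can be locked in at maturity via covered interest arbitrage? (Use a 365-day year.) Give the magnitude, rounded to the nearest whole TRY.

T = 117/365 years.
Keep in MXN, deliver into the forward: 34,000,000·1.0282082192·1.7688 = TRY 61,835,619.74.
Swap to TRY now, deposit: 34,000,000·1.7064·1.031830411 = TRY 59,864,324.05.
The quoted forward overvalues MXN, so borrow TRY, buy MXN at spot, deposit the MXN at 8.80%, and sell the proceeds forward at 1.7688.
Arbitrage profit = |61,835,619.74 − 59,864,324.05| = TRY 1,971,296.

TRY 1,971,296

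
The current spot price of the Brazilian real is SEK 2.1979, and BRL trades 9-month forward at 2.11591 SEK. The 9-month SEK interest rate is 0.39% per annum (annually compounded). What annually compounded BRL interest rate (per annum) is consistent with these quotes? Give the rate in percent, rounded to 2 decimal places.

T = 9/12 years.
CIP gives F = S · g_SEK/g_BRL, so g_SEK/g_BRL = 2.11591/2.1979 = 0.9626962.
SEK growth factor: (1 + 0.0039)^(9/12) = 1.0029236.
Hence g_BRL = 1.0417862.
r = 1.0417862^(12/9) − 1 = 0.056099 → 5.61%.

5.61%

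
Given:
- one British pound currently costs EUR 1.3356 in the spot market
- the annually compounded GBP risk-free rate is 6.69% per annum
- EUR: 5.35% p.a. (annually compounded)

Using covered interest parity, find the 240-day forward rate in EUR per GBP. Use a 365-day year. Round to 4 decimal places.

T = 240/365 years.
EUR accumulates by (1 + 0.0535)^(240/365) = 1.0348633.
Growth of 1 GBP over T: (1 + 0.0669)^(240/365) = 1.0434996.
So F = 1.3356 × 1.0348633 / 1.0434996 = 1.324546 (EUR/GBP).

1.3245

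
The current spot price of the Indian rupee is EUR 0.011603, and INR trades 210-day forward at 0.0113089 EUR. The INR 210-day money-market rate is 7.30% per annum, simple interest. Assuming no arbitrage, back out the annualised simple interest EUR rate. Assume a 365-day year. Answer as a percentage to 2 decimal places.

T = 210/365 years.
By CIP, F/S equals the EUR-to-INR growth ratio: 0.0113089/0.011603 = 0.9746531.
INR growth factor: 1 + 0.0730×210/365 = 1.042000.
So the EUR growth factor = 1.0155885.
r = (1.0155885 − 1)/(210/365) = 0.027094 → 2.71%.

2.71%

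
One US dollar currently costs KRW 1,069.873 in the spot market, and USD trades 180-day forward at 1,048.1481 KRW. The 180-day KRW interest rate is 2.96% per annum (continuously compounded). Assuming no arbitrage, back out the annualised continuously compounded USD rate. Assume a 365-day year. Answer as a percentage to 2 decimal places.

T = 180/365 years.
By CIP, F/S equals the KRW-to-USD growth ratio: 1048.1481/1069.873 = 0.9796939.
The KRW side grows by e^(0.0296×180/365) = 1.0147043.
Hence g_USD = 1.0357361.
r = ln(1.0357361)/(180/365) = 0.071200 → 7.12%.

7.12%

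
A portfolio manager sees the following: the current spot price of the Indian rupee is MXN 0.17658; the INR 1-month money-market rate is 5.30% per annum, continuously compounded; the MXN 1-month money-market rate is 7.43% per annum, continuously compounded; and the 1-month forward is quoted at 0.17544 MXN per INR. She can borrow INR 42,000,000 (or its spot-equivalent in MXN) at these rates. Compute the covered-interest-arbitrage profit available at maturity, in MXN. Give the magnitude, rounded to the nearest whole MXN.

T = 1/12 years.
Keep in INR, deliver into the forward: 42,000,000·1.004426435·0.17544 = MXN 7,401,096.10.
Swap to MXN now, deposit: 42,000,000·0.17658·1.006210875 = MXN 7,462,422.08.
The quoted forward undervalues INR, so borrow INR, convert to MXN at spot, deposit the MXN at 7.43%, and buy INR forward at 0.17544 to cover the loan.
Arbitrage profit = |7,401,096.10 − 7,462,422.08| = MXN 61,326.

MXN 61,326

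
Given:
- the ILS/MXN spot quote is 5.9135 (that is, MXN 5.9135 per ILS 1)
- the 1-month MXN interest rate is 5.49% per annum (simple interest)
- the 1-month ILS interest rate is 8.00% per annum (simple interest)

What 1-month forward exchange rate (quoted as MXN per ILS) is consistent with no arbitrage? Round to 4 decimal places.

5.9012

T = 1/12 years.
Growth of 1 MXN over T: 1 + 0.0549×1/12 = 1.004575.
ILS accumulates by 1 + 0.0800×1/12 = 1.0066667.
So F = 5.9135 × 1.004575 / 1.0066667 = 5.901213 (MXN/ILS).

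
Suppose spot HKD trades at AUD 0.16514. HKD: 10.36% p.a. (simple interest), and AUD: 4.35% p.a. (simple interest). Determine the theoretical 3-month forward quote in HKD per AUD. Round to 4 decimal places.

T = 3/12 years.
AUD growth factor: 1 + 0.0435×3/12 = 1.010875.
HKD accumulates by 1 + 0.1036×3/12 = 1.025900.
So F = 0.16514 × 1.010875 / 1.025900 = 0.1627214 (AUD/HKD).
Quoted the other way: 1/0.1627214 = 6.1455 HKD per AUD.

6.1455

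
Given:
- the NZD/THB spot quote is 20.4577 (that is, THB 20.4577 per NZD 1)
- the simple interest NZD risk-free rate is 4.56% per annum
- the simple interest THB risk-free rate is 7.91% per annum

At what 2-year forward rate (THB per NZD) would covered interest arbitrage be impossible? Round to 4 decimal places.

T = 2 years.
THB growth factor: 1 + 0.0791×2 = 1.158200.
NZD growth factor: 1 + 0.0456×2 = 1.091200.
Forward (THB per NZD) = 20.4577 × 1.158200 / 1.091200 = 21.713809.

21.7138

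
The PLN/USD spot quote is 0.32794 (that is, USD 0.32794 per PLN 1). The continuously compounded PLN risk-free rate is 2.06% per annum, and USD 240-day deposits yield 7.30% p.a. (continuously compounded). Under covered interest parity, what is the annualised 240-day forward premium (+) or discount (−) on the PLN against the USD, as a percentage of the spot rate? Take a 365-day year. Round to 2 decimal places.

+5.33%

T = 240/365 years.
No-arbitrage forward: 0.32794 × 1.0491707 / 1.0136374 = 0.33943601 USD/PLN.
Annualised premium = (F − S)/S × (1/T) = (0.33943601 − 0.32794)/0.32794 ÷ (240/365) = 5.33%.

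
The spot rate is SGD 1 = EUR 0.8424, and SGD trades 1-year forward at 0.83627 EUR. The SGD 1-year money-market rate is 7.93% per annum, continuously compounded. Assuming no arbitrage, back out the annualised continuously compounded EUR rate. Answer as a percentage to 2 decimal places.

7.20%

T = 1 year.
CIP gives F = S · g_EUR/g_SGD, so g_EUR/g_SGD = 0.83627/0.8424 = 0.9927232.
SGD growth factor: e^(0.0793×1) = 1.082529.
Hence g_EUR = 1.0746517.
Take logs: ln 1.0746517 / 1 = 0.071997, so 7.20%.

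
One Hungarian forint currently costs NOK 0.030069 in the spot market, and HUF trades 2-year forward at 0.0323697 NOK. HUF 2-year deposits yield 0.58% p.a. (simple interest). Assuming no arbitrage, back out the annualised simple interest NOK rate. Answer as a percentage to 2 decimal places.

T = 2 years.
CIP gives F = S · g_NOK/g_HUF, so g_NOK/g_HUF = 0.0323697/0.030069 = 1.0765140.
HUF growth factor: 1 + 0.0058×2 = 1.011600.
So the NOK growth factor = 1.0890016.
r = (1.0890016 − 1)/2 = 0.044501 → 4.45%.

4.45%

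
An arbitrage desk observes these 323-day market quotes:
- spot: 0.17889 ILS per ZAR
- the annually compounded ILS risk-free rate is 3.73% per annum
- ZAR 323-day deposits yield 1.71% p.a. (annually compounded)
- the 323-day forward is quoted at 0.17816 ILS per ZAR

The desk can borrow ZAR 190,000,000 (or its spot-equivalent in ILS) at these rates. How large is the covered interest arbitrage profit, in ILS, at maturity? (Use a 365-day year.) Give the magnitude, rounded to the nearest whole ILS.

ILS 746,501

T = 323/365 years.
Keep in ZAR, deliver into the forward: 190,000,000·1.0151175348·0.17816 = ILS 34,362,134.60.
Swap to ILS now, deposit: 190,000,000·0.17889·1.0329380724 = ILS 35,108,635.44.
The quoted forward undervalues ZAR, so borrow ZAR, convert to ILS at spot, deposit the ILS at 3.73%, and buy ZAR forward at 0.17816 to cover the loan.
Arbitrage profit = |34,362,134.60 − 35,108,635.44| = ILS 746,501.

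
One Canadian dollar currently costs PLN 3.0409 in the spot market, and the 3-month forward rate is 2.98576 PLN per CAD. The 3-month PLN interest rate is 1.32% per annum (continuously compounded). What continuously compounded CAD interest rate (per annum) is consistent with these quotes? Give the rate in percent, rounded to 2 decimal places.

8.64%

T = 3/12 years.
F/S = 2.98576/3.0409 = 0.9818672 = (growth of PLN) / (growth of CAD).
The PLN side grows by e^(0.0132×3/12) = 1.0033055.
Hence g_CAD = 1.0218342.
Take logs: ln 1.0218342 / (3/12) = 0.086397, so 8.64%.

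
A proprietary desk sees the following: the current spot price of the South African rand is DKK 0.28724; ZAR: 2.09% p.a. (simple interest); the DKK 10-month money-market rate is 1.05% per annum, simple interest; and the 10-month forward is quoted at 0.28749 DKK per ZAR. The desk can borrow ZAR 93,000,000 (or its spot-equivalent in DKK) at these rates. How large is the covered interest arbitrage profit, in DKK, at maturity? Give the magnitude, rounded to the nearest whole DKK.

T = 10/12 years.
Keep in ZAR, deliver into the forward: 93,000,000·1.0174166667·0.28749 = DKK 27,202,231.93.
Swap to DKK now, deposit: 93,000,000·0.28724·1.008750 = DKK 26,947,061.55.
The quoted forward overvalues ZAR, so borrow DKK, buy ZAR at spot, deposit the ZAR at 2.09%, and sell the proceeds forward at 0.28749.
Arbitrage profit = |27,202,231.93 − 26,947,061.55| = DKK 255,170.

DKK 255,170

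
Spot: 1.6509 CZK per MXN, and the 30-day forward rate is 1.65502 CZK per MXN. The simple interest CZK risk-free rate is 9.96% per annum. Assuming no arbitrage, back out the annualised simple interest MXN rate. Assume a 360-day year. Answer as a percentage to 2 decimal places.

6.95%

T = 30/360 years.
F/S = 1.65502/1.6509 = 1.0024956 = (growth of CZK) / (growth of MXN).
CZK growth factor: 1 + 0.0996×30/360 = 1.008300.
So the MXN growth factor = 1.005790.
r = (1.005790 − 1)/(30/360) = 0.069480 → 6.95%.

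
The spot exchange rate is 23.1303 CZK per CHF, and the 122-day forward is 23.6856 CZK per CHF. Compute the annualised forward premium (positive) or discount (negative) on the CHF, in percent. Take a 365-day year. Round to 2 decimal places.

T = 122/365 years.
(F − S)/S = (23.6856 − 23.1303)/23.1303 = 0.0240075.
×(1/T) gives 7.18% p.a.

+7.18%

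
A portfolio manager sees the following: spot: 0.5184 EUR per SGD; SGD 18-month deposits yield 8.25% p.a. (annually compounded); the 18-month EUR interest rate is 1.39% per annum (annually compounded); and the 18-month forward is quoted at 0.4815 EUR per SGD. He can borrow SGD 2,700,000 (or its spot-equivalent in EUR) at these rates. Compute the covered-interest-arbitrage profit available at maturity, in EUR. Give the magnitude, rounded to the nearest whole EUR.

T = 18/12 years.
Invest the SGD and cover forward: 2,700,000 × 1.126268292 × 0.4815 = EUR 1,464,205.09.
Convert at spot and invest in EUR: 2,700,000 × 0.5184 × 1.020922287 = EUR 1,428,964.51.
The quoted forward overvalues SGD, so borrow EUR, buy SGD at spot, deposit the SGD at 8.25%, and sell the proceeds forward at 0.4815.
Profit = 1,464,205.09 − 1,428,964.51 = EUR 35,241.

EUR 35,241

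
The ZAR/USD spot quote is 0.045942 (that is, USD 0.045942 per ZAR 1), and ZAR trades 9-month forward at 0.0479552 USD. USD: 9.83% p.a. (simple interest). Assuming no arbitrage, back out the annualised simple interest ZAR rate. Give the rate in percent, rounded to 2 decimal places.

T = 9/12 years.
By CIP, F/S equals the USD-to-ZAR growth ratio: 0.0479552/0.045942 = 1.0438205.
USD growth factor: 1 + 0.0983×9/12 = 1.073725.
Hence g_ZAR = 1.0286491.
(1.0286491 − 1)/T = 0.038199, i.e. 3.82%.

3.82%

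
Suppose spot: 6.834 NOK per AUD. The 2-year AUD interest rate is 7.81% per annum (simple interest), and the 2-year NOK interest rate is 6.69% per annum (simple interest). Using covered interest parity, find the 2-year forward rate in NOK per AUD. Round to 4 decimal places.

6.7016

T = 2 years.
NOK growth factor: 1 + 0.0669×2 = 1.133800.
Growth of 1 AUD over T: 1 + 0.0781×2 = 1.156200.
So F = 6.834 × 1.133800 / 1.156200 = 6.701599 (NOK/AUD).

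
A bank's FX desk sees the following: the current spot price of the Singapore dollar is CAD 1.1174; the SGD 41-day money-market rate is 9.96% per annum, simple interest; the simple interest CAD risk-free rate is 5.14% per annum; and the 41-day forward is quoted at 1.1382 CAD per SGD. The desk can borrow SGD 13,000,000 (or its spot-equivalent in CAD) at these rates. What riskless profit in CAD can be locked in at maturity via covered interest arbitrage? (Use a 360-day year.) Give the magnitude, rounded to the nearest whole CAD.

CAD 353,208

T = 41/360 years.
Invest the SGD and cover forward: 13,000,000 × 1.0113433333 × 1.1382 = CAD 14,964,442.77.
Convert at spot and invest in CAD: 13,000,000 × 1.1174 × 1.0058538889 = CAD 14,611,234.76.
The quoted forward overvalues SGD, so borrow CAD, buy SGD at spot, deposit the SGD at 9.96%, and sell the proceeds forward at 1.1382.
Profit = 14,964,442.77 − 14,611,234.76 = CAD 353,208.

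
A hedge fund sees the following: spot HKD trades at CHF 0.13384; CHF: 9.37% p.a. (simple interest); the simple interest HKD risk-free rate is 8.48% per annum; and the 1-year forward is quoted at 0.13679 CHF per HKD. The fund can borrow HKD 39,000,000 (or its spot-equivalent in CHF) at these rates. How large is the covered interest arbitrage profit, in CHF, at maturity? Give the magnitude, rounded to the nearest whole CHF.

T = 1 year.
Keep in HKD, deliver into the forward: 39,000,000·1.084800·0.13679 = CHF 5,787,201.89.
Swap to CHF now, deposit: 39,000,000·0.13384·1.093700 = CHF 5,708,851.51.
The quoted forward overvalues HKD, so borrow CHF, buy HKD at spot, deposit the HKD at 8.48%, and sell the proceeds forward at 0.13679.
Arbitrage profit = |5,787,201.89 − 5,708,851.51| = CHF 78,350.

CHF 78,350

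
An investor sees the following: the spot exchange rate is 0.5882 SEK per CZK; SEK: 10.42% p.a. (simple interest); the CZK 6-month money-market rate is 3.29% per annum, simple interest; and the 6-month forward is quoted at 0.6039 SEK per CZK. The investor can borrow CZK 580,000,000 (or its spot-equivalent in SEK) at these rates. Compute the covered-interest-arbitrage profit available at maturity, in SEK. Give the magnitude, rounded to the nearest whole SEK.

T = 6/12 years.
Route A — deposit CZK, sell forward: 580,000,000 × 1.016450 × 0.6039 = SEK 356,023,809.90.
Route B — convert at spot, deposit SEK: 580,000,000 × 0.5882 × 1.052100 = SEK 358,930,227.60.
The quoted forward undervalues CZK, so borrow CZK, convert to SEK at spot, deposit the SEK at 10.42%, and buy CZK forward at 0.6039 to cover the loan.
The gap between the two covered legs is SEK 2,906,418.

SEK 2,906,418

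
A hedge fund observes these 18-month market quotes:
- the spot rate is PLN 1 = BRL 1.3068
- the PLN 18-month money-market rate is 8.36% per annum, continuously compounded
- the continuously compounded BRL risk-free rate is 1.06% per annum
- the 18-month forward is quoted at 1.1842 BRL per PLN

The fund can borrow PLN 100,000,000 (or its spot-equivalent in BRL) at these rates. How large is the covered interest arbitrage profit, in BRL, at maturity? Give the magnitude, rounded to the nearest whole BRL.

BRL 1,466,707

T = 18/12 years.
Invest the PLN and cover forward: 100,000,000 × 1.13360180311 × 1.1842 = BRL 134,241,125.52.
Convert at spot and invest in BRL: 100,000,000 × 1.3068 × 1.01602707762 = BRL 132,774,418.50.
The quoted forward overvalues PLN, so borrow BRL, buy PLN at spot, deposit the PLN at 8.36%, and sell the proceeds forward at 1.1842.
The gap between the two covered legs is BRL 1,466,707.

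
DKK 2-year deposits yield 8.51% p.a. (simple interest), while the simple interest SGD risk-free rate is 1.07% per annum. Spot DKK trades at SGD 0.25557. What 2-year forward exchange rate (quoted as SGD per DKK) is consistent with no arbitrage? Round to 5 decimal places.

0.22307

T = 2 years.
SGD accumulates by 1 + 0.0107×2 = 1.021400.
DKK growth factor: 1 + 0.0851×2 = 1.170200.
Forward (SGD per DKK) = 0.25557 × 1.021400 / 1.170200 = 0.2230723.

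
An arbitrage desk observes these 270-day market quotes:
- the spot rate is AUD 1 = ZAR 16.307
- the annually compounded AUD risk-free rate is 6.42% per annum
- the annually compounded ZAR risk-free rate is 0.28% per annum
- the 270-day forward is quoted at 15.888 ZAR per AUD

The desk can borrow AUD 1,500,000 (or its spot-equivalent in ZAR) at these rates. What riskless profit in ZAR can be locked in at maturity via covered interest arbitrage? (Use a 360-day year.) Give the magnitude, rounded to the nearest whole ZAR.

T = 270/360 years.
Invest the AUD and cover forward: 1,500,000 × 1.0477735742 × 15.888 = ZAR 24,970,539.82.
Convert at spot and invest in ZAR: 1,500,000 × 16.307 × 1.0020992659 = ZAR 24,511,849.09.
The quoted forward overvalues AUD, so borrow ZAR, buy AUD at spot, deposit the AUD at 6.42%, and sell the proceeds forward at 15.888.
Profit = 24,970,539.82 − 24,511,849.09 = ZAR 458,691.

ZAR 458,691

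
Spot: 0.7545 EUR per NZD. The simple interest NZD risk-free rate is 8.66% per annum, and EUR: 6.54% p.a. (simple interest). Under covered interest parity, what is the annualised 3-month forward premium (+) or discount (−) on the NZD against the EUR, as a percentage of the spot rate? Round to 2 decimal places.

T = 3/12 years.
CIP forward (EUR per NZD) = 0.7545 × 1.016350/1.021650 = 0.7505859.
Annualised premium = (F − S)/S × (1/T) = (0.7505859 − 0.7545)/0.7545 ÷ (3/12) = -2.08%.

-2.08%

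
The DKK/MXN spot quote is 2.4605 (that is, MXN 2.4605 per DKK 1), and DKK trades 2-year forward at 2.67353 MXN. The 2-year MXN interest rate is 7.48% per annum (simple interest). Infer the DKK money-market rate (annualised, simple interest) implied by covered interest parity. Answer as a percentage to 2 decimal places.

T = 2 years.
By CIP, F/S equals the MXN-to-DKK growth ratio: 2.67353/2.4605 = 1.0865800.
MXN growth factor: 1 + 0.0748×2 = 1.149600.
That pins the DKK growth at 1.0579985.
(1.0579985 − 1)/T = 0.028999, i.e. 2.90%.

2.90%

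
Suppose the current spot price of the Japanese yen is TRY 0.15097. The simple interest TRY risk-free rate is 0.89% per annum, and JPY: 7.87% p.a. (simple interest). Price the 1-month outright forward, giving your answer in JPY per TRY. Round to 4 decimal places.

6.6623

T = 1/12 years.
TRY accumulates by 1 + 0.0089×1/12 = 1.0007417.
JPY accumulates by 1 + 0.0787×1/12 = 1.0065583.
So F = 0.15097 × 1.0007417 / 1.0065583 = 0.1500976 (TRY/JPY).
Invert for JPY per TRY: 1 / 0.1500976 = 6.6623.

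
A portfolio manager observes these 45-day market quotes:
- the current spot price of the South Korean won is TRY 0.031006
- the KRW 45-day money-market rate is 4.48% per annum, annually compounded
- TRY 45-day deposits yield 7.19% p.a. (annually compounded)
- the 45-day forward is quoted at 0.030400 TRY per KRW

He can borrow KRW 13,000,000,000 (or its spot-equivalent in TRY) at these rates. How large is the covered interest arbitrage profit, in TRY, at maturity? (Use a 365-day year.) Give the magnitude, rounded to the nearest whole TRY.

T = 45/365 years.
Route A — deposit KRW, sell forward: 13,000,000,000 × 1.00541776461 × 0.030400 = TRY 397,341,100.57.
Route B — convert at spot, deposit TRY: 13,000,000,000 × 0.031006 × 1.00859694843 = TRY 406,543,240.78.
The quoted forward undervalues KRW, so borrow KRW, convert to TRY at spot, deposit the TRY at 7.19%, and buy KRW forward at 0.030400 to cover the loan.
Arbitrage profit = |397,341,100.57 − 406,543,240.78| = TRY 9,202,140.

TRY 9,202,140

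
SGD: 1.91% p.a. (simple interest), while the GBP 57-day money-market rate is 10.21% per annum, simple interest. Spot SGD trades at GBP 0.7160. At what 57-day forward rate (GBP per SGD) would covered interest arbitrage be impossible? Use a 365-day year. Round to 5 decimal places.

T = 57/365 years.
GBP accumulates by 1 + 0.1021×57/365 = 1.0159444.
SGD accumulates by 1 + 0.0191×57/365 = 1.0029827.
CIP: F = S · (grow GBP)/(grow SGD) = 0.716 × 1.0159444/1.0029827 = 0.7252530 GBP per SGD.

0.72525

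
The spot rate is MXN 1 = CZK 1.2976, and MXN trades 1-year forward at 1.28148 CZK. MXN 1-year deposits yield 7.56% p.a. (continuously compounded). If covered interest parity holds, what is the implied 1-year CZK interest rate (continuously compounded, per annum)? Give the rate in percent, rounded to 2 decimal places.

6.31%

T = 1 year.
By CIP, F/S equals the CZK-to-MXN growth ratio: 1.28148/1.2976 = 0.9875771.
The MXN side grows by e^(0.0756×1) = 1.0785311.
That pins the CZK growth at 1.0651326.
r = ln(1.0651326)/1 = 0.063099 → 6.31%.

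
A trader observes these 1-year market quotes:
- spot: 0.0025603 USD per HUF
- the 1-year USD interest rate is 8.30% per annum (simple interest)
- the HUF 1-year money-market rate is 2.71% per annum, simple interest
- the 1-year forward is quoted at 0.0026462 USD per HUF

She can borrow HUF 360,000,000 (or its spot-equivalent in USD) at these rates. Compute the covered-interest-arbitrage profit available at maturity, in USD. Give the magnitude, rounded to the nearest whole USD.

T = 1 year.
Route A — deposit HUF, sell forward: 360,000,000 × 1.027100 × 0.0026462 = USD 978,448.33.
Route B — convert at spot, deposit USD: 360,000,000 × 0.0025603 × 1.083000 = USD 998,209.76.
The quoted forward undervalues HUF, so borrow HUF, convert to USD at spot, deposit the USD at 8.30%, and buy HUF forward at 0.0026462 to cover the loan.
Arbitrage profit = |978,448.33 − 998,209.76| = USD 19,761.

USD 19,761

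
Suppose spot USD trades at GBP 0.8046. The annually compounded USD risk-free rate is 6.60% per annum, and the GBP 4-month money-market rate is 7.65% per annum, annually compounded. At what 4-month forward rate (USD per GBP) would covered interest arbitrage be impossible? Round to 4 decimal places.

1.2388

T = 4/12 years.
GBP growth factor: (1 + 0.0765)^(4/12) = 1.0248761.
USD growth factor: (1 + 0.0660)^(4/12) = 1.021533.
Forward (GBP per USD) = 0.8046 × 1.0248761 / 1.021533 = 0.8072332.
Quoted the other way: 1/0.8072332 = 1.2388 USD per GBP.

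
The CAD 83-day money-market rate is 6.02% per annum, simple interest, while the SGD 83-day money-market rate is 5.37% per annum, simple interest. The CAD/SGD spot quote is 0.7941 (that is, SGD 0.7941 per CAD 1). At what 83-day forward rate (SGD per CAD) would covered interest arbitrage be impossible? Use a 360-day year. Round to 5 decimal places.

0.79293

T = 83/360 years.
SGD growth factor: 1 + 0.0537×83/360 = 1.0123808.
CAD growth factor: 1 + 0.0602×83/360 = 1.0138794.
CIP: F = S · (grow SGD)/(grow CAD) = 0.7941 × 1.0123808/1.0138794 = 0.7929263 SGD per CAD.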